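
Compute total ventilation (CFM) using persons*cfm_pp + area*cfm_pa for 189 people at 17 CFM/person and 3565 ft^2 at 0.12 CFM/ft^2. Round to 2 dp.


Total = 189*17 + 3565*0.12 = 3640.80 CFM

3640.80 CFM


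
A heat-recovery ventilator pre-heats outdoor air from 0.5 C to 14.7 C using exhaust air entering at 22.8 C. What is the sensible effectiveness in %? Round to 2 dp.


eff = (14.7-0.5)/(22.8-0.5)*100 = 63.68 %

63.68 %


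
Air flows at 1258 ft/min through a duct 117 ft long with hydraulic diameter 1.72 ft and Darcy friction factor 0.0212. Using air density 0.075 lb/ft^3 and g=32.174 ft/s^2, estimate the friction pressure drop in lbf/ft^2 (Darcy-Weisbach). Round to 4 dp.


v_fps = 1258/60 = 20.9667 ft/s
dp = 0.0212*(117/1.72)*0.075*20.9667^2/(2*32.174) = 0.7389 lbf/ft^2

0.7389 lbf/ft^2


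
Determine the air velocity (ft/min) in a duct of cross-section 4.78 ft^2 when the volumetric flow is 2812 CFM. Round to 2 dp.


V = 2812 / 4.78 = 588.28 ft/min

588.28 ft/min


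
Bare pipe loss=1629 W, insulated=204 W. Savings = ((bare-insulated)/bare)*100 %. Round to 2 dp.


Savings = ((1629-204)/1629)*100 = 87.48 %

87.48 %


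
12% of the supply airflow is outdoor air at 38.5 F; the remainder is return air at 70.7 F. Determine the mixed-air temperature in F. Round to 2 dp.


T_mix = 0.12*38.5 + 0.88*70.7 = 66.84 F

66.84 F


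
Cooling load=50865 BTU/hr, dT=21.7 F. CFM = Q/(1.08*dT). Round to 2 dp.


CFM = 50865 / (1.08 * 21.7) = 2170.38

2170.38 CFM


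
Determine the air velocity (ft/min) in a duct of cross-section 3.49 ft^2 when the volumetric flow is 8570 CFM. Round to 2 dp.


V = 8570 / 3.49 = 2455.59 ft/min

2455.59 ft/min


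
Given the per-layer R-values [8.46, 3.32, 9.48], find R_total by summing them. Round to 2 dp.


R_total = 8.46 + 3.32 + 9.48 = 21.26

21.26


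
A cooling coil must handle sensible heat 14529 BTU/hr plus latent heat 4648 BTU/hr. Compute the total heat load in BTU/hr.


Qt = 14529 + 4648 = 19177 BTU/hr

19177 BTU/hr


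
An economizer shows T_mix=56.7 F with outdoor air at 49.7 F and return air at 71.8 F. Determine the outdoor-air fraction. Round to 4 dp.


frac = (56.7 - 71.8) / (49.7 - 71.8) = 0.6833

0.6833


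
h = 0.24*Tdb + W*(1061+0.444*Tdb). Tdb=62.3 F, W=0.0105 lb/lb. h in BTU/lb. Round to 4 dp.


h = 0.24*62.3 + 0.0105*(1061+0.444*62.3) = 26.3829 BTU/lb

26.3829 BTU/lb


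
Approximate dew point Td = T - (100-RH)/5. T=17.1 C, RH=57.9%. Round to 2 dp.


Td = 17.1 - (100-57.9)/5 = 8.68 C

8.68 C


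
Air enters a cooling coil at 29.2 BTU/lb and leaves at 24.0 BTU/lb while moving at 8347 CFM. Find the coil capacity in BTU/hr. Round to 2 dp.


Q = 4.5 * 8347 * (29.2 - 24.0) = 195319.80 BTU/hr

195319.80 BTU/hr


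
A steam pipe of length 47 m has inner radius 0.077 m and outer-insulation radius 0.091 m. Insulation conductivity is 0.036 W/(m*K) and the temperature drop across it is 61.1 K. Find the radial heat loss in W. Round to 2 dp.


Q = 2*pi*0.036*47*61.1/ln(0.091/0.077) = 3888.34 W

3888.34 W


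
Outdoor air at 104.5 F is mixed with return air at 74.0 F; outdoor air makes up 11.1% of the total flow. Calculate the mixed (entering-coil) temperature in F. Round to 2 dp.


T_mix = 74.0 + (11.1/100)*(104.5-74.0) = 77.39 F

77.39 F


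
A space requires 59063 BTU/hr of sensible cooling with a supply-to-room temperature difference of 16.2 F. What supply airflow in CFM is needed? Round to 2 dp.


CFM = 59063 / (1.08 * 16.2) = 3375.80

3375.80 CFM


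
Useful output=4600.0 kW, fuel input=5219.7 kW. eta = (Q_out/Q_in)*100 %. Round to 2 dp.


eta = (4600.0/5219.7)*100 = 88.13 %

88.13 %


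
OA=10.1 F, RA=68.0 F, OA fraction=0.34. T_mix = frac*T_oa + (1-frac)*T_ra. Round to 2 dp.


T_mix = 0.34*10.1 + 0.66*68.0 = 48.31 F

48.31 F


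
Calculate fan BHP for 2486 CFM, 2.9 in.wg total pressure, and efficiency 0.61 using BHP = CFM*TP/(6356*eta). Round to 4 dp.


BHP = 2486 * 2.9 / (6356 * 0.61) = 1.8595 hp

1.8595 hp


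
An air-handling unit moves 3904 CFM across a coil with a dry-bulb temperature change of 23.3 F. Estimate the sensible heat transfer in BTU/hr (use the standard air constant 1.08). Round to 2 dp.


Q = 1.08 * 3904 * 23.3 = 98240.26 BTU/hr

98240.26 BTU/hr


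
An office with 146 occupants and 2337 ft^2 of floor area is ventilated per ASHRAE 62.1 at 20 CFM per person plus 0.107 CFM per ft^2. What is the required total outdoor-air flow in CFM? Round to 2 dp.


Total = 146*20 + 2337*0.107 = 3170.06 CFM

3170.06 CFM


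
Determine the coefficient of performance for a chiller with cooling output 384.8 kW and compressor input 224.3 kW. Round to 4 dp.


COP = 384.8 / 224.3 = 1.7156

1.7156


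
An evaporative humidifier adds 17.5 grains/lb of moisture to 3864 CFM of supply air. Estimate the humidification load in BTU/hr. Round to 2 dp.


Q = 0.68 * 3864 * 17.5 = 45981.60 BTU/hr

45981.60 BTU/hr


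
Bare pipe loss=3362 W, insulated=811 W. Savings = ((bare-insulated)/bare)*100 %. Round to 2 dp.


Savings = ((3362-811)/3362)*100 = 75.88 %

75.88 %


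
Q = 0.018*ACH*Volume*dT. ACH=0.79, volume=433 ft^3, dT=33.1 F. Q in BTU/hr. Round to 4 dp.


Q = 0.018 * 0.79 * 433 * 33.1 = 203.8053 BTU/hr

203.8053 BTU/hr


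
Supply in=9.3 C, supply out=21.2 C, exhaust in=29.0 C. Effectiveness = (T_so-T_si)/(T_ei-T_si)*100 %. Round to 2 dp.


eff = (21.2-9.3)/(29.0-9.3)*100 = 60.41 %

60.41 %


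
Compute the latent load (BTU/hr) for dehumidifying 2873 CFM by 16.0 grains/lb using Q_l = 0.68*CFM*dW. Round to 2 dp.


Q = 0.68 * 2873 * 16.0 = 31258.24 BTU/hr

31258.24 BTU/hr


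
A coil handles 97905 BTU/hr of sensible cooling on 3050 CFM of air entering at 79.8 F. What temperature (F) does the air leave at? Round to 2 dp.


dT = 97905/(1.08*3050) = 29.7222
T_leave = 79.8 - 29.7222 = 50.08 F

50.08 F


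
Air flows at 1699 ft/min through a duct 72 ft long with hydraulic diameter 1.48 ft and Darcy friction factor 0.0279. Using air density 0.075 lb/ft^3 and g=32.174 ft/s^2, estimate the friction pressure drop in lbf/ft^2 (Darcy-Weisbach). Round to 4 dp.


v_fps = 1699/60 = 28.3167 ft/s
dp = 0.0279*(72/1.48)*0.075*28.3167^2/(2*32.174) = 1.2685 lbf/ft^2

1.2685 lbf/ft^2


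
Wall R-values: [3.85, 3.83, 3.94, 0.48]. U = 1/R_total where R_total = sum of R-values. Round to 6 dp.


R_total = 3.85 + 3.83 + 3.94 + 0.48 = 12.10
U = 1/12.10 = 0.082645

0.082645


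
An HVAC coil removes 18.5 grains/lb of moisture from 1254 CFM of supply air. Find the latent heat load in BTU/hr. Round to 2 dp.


Q = 0.68 * 1254 * 18.5 = 15775.32 BTU/hr

15775.32 BTU/hr


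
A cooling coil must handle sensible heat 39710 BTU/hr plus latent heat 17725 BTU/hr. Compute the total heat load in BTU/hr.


Qt = 39710 + 17725 = 57435 BTU/hr

57435 BTU/hr


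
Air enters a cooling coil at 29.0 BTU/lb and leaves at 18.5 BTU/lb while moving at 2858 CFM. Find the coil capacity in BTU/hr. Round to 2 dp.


Q = 4.5 * 2858 * (29.0 - 18.5) = 135040.50 BTU/hr

135040.50 BTU/hr


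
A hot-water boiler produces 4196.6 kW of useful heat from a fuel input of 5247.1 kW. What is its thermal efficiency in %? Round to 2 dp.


eta = (4196.6/5247.1)*100 = 79.98 %

79.98 %


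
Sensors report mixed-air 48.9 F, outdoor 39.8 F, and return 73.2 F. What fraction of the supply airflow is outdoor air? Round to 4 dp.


frac = (48.9 - 73.2) / (39.8 - 73.2) = 0.7275

0.7275


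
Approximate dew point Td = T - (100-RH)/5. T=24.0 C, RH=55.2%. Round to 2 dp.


Td = 24.0 - (100-55.2)/5 = 15.04 C

15.04 C


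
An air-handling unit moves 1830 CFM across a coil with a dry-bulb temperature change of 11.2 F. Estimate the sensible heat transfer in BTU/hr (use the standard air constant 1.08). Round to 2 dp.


Q = 1.08 * 1830 * 11.2 = 22135.68 BTU/hr

22135.68 BTU/hr


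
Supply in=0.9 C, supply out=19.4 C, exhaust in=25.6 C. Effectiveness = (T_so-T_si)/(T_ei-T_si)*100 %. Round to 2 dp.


eff = (19.4-0.9)/(25.6-0.9)*100 = 74.90 %

74.90 %


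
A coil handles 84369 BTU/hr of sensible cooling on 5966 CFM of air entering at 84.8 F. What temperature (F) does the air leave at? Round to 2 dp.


dT = 84369/(1.08*5966) = 13.0941
T_leave = 84.8 - 13.0941 = 71.71 F

71.71 F


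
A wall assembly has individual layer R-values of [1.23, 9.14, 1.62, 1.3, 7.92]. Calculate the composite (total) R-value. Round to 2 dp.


R_total = 1.23 + 9.14 + 1.62 + 1.3 + 7.92 = 21.21

21.21


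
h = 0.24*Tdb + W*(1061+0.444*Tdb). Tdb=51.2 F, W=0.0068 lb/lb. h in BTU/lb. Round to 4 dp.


h = 0.24*51.2 + 0.0068*(1061+0.444*51.2) = 19.6574 BTU/lb

19.6574 BTU/lb


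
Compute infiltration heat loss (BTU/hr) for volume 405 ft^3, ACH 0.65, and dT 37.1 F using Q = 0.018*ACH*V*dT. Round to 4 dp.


Q = 0.018 * 0.65 * 405 * 37.1 = 175.7984 BTU/hr

175.7984 BTU/hr


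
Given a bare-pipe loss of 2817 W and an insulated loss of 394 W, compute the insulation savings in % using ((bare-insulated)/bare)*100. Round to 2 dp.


Savings = ((2817-394)/2817)*100 = 86.01 %

86.01 %


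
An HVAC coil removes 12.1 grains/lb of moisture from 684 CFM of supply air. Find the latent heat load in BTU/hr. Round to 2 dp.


Q = 0.68 * 684 * 12.1 = 5627.95 BTU/hr

5627.95 BTU/hr


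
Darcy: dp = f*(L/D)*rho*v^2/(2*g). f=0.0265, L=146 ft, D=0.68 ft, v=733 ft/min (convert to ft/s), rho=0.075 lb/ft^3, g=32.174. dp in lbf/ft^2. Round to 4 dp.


v_fps = 733/60 = 12.2167 ft/s
dp = 0.0265*(146/0.68)*0.075*12.2167^2/(2*32.174) = 0.9897 lbf/ft^2

0.9897 lbf/ft^2


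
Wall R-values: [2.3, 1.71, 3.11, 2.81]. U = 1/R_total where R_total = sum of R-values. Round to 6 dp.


R_total = 2.3 + 1.71 + 3.11 + 2.81 = 9.93
U = 1/9.93 = 0.100705

0.100705


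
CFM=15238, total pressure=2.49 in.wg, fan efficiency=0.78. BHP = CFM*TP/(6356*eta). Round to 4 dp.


BHP = 15238 * 2.49 / (6356 * 0.78) = 7.6533 hp

7.6533 hp


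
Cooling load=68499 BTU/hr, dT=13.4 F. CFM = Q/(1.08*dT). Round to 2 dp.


CFM = 68499 / (1.08 * 13.4) = 4733.21

4733.21 CFM


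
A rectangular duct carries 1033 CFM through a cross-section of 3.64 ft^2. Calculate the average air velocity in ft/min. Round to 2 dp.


V = 1033 / 3.64 = 283.79 ft/min

283.79 ft/min


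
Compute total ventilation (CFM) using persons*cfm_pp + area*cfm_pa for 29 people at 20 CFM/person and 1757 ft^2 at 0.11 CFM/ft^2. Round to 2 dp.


Total = 29*20 + 1757*0.11 = 773.27 CFM

773.27 CFM


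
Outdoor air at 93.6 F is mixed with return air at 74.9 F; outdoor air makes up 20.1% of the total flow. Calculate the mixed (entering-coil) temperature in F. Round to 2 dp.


T_mix = 74.9 + (20.1/100)*(93.6-74.9) = 78.66 F

78.66 F


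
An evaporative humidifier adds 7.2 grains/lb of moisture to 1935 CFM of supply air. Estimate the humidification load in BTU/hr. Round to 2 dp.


Q = 0.68 * 1935 * 7.2 = 9473.76 BTU/hr

9473.76 BTU/hr


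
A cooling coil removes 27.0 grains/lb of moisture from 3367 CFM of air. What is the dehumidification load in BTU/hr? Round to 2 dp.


Q = 0.68 * 3367 * 27.0 = 61818.12 BTU/hr

61818.12 BTU/hr


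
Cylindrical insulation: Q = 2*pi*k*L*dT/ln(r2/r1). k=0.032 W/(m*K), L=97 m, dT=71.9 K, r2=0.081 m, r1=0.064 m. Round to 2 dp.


Q = 2*pi*0.032*97*71.9/ln(0.081/0.064) = 5952.75 W

5952.75 W


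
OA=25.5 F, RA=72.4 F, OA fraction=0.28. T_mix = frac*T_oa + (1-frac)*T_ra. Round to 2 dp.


T_mix = 0.28*25.5 + 0.72*72.4 = 59.27 F

59.27 F


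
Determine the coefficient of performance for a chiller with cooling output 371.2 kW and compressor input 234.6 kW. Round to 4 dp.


COP = 371.2 / 234.6 = 1.5823

1.5823


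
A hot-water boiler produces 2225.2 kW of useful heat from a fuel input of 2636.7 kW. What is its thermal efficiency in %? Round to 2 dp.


eta = (2225.2/2636.7)*100 = 84.39 %

84.39 %


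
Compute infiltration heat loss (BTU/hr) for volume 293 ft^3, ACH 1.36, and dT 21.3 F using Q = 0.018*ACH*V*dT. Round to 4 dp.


Q = 0.018 * 1.36 * 293 * 21.3 = 152.7772 BTU/hr

152.7772 BTU/hr


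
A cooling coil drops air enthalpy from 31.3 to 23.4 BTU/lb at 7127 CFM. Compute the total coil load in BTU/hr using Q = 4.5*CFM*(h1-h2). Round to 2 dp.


Q = 4.5 * 7127 * (31.3 - 23.4) = 253364.85 BTU/hr

253364.85 BTU/hr


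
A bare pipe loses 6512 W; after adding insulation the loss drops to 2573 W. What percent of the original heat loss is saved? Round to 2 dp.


Savings = ((6512-2573)/6512)*100 = 60.49 %

60.49 %


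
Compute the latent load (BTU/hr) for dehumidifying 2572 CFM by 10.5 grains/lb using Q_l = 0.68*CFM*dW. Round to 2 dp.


Q = 0.68 * 2572 * 10.5 = 18364.08 BTU/hr

18364.08 BTU/hr


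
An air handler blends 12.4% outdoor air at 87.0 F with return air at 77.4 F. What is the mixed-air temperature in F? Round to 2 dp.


T_mix = 77.4 + (12.4/100)*(87.0-77.4) = 78.59 F

78.59 F


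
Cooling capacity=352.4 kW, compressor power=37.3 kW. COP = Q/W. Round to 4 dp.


COP = 352.4 / 37.3 = 9.4477

9.4477


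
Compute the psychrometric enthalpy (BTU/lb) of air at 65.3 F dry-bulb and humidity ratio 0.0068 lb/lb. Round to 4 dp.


h = 0.24*65.3 + 0.0068*(1061+0.444*65.3) = 23.0840 BTU/lb

23.0840 BTU/lb


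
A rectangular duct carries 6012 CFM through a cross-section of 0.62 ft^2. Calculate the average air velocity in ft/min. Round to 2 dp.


V = 6012 / 0.62 = 9696.77 ft/min

9696.77 ft/min


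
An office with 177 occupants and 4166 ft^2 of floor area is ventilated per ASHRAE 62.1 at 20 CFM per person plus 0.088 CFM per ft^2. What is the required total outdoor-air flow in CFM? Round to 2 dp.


Total = 177*20 + 4166*0.088 = 3906.61 CFM

3906.61 CFM


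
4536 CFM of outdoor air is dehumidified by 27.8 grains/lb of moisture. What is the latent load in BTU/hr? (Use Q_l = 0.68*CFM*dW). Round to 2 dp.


Q = 0.68 * 4536 * 27.8 = 85748.54 BTU/hr

85748.54 BTU/hr


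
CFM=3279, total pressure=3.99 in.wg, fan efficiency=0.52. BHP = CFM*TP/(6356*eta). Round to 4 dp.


BHP = 3279 * 3.99 / (6356 * 0.52) = 3.9585 hp

3.9585 hp


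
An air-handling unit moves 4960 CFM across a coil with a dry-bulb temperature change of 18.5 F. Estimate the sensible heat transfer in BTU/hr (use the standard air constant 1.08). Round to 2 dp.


Q = 1.08 * 4960 * 18.5 = 99100.80 BTU/hr

99100.80 BTU/hr


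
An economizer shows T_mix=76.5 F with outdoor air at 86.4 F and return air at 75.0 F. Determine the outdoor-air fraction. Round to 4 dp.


frac = (76.5 - 75.0) / (86.4 - 75.0) = 0.1316

0.1316


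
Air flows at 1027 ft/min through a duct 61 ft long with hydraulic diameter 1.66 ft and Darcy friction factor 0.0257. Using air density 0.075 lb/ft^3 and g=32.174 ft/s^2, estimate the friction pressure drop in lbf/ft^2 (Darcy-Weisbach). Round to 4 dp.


v_fps = 1027/60 = 17.1167 ft/s
dp = 0.0257*(61/1.66)*0.075*17.1167^2/(2*32.174) = 0.3225 lbf/ft^2

0.3225 lbf/ft^2


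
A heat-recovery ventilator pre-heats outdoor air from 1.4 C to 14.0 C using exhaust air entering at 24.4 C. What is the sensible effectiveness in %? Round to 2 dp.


eff = (14.0-1.4)/(24.4-1.4)*100 = 54.78 %

54.78 %


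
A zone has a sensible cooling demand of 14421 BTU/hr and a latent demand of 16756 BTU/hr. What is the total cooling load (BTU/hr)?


Qt = 14421 + 16756 = 31177 BTU/hr

31177 BTU/hr


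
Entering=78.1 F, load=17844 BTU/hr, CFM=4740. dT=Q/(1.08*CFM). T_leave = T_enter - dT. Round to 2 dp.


dT = 17844/(1.08*4740) = 3.4857
T_leave = 78.1 - 3.4857 = 74.61 F

74.61 F


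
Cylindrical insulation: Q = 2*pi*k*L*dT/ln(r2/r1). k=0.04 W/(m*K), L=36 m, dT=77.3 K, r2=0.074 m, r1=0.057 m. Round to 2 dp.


Q = 2*pi*0.04*36*77.3/ln(0.074/0.057) = 2679.53 W

2679.53 W


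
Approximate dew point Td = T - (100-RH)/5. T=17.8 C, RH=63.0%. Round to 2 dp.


Td = 17.8 - (100-63.0)/5 = 10.40 C

10.40 C


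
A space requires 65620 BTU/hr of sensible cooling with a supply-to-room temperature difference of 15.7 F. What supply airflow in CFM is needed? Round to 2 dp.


CFM = 65620 / (1.08 * 15.7) = 3870.02

3870.02 CFM


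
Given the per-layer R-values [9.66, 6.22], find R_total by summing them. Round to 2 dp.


R_total = 9.66 + 6.22 = 15.88

15.88


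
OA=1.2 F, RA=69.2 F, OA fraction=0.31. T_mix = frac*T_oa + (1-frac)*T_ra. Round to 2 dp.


T_mix = 0.31*1.2 + 0.69*69.2 = 48.12 F

48.12 F


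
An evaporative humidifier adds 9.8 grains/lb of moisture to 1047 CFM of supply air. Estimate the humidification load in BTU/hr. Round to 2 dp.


Q = 0.68 * 1047 * 9.8 = 6977.21 BTU/hr

6977.21 BTU/hr


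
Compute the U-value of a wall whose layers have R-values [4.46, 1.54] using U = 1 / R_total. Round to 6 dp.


R_total = 4.46 + 1.54 = 6.00
U = 1/6.00 = 0.166667

0.166667


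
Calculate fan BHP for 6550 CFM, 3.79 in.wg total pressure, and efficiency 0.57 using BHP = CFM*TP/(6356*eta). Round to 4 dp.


BHP = 6550 * 3.79 / (6356 * 0.57) = 6.8521 hp

6.8521 hp


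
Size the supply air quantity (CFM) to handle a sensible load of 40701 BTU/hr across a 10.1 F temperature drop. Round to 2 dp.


CFM = 40701 / (1.08 * 10.1) = 3731.30

3731.30 CFM


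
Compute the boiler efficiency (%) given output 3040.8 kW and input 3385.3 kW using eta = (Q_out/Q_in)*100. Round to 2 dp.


eta = (3040.8/3385.3)*100 = 89.82 %

89.82 %


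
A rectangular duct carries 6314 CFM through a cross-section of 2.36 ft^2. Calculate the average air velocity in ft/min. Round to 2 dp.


V = 6314 / 2.36 = 2675.42 ft/min

2675.42 ft/min


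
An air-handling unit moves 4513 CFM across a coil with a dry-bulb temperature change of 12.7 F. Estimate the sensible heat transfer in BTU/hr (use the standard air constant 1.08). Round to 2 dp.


Q = 1.08 * 4513 * 12.7 = 61900.31 BTU/hr

61900.31 BTU/hr


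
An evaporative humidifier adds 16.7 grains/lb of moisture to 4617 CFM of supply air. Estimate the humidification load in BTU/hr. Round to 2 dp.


Q = 0.68 * 4617 * 16.7 = 52430.65 BTU/hr

52430.65 BTU/hr


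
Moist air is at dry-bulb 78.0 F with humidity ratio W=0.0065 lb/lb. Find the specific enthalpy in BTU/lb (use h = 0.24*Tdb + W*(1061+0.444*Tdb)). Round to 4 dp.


h = 0.24*78.0 + 0.0065*(1061+0.444*78.0) = 25.8416 BTU/lb

25.8416 BTU/lb


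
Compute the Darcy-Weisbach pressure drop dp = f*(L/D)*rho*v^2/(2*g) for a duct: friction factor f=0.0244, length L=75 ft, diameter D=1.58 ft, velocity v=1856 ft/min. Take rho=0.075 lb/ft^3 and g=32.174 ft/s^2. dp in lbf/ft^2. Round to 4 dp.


v_fps = 1856/60 = 30.9333 ft/s
dp = 0.0244*(75/1.58)*0.075*30.9333^2/(2*32.174) = 1.2917 lbf/ft^2

1.2917 lbf/ft^2


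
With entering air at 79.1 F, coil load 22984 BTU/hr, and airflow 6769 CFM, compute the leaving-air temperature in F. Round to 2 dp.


dT = 22984/(1.08*6769) = 3.1440
T_leave = 79.1 - 3.1440 = 75.96 F

75.96 F


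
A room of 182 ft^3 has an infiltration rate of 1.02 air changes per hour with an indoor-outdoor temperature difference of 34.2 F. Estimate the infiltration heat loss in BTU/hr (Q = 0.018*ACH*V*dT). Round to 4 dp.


Q = 0.018 * 1.02 * 182 * 34.2 = 114.2800 BTU/hr

114.2800 BTU/hr


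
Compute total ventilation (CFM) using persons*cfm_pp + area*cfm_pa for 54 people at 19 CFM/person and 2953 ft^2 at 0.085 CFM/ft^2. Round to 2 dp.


Total = 54*19 + 2953*0.085 = 1277.01 CFM

1277.01 CFM


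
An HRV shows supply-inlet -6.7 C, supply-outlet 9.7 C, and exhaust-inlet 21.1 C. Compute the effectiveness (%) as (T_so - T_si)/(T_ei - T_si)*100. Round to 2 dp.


eff = (9.7-(-6.7))/(21.1-(-6.7))*100 = 58.99 %

58.99 %


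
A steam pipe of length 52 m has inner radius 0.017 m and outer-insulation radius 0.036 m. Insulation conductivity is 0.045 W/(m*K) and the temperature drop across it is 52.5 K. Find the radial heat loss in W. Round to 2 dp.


Q = 2*pi*0.045*52*52.5/ln(0.036/0.017) = 1028.77 W

1028.77 W


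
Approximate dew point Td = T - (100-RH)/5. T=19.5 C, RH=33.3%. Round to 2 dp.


Td = 19.5 - (100-33.3)/5 = 6.16 C

6.16 C


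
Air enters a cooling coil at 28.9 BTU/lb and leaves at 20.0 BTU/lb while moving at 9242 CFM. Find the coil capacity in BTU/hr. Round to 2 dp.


Q = 4.5 * 9242 * (28.9 - 20.0) = 370142.10 BTU/hr

370142.10 BTU/hr


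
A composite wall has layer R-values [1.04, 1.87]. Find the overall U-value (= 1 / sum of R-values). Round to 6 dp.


R_total = 1.04 + 1.87 = 2.91
U = 1/2.91 = 0.343643

0.343643


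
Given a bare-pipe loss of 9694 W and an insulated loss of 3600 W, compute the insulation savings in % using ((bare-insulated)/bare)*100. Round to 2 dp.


Savings = ((9694-3600)/9694)*100 = 62.86 %

62.86 %


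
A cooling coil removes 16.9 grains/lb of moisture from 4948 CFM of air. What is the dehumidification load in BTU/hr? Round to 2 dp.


Q = 0.68 * 4948 * 16.9 = 56862.42 BTU/hr

56862.42 BTU/hr


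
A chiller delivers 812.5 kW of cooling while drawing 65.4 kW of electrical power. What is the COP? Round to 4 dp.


COP = 812.5 / 65.4 = 12.4235

12.4235


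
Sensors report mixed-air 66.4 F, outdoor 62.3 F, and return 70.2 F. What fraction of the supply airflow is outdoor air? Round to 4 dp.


frac = (66.4 - 70.2) / (62.3 - 70.2) = 0.4810

0.4810


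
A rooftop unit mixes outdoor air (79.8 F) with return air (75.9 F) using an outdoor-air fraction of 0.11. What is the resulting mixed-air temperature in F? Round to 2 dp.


T_mix = 0.11*79.8 + 0.89*75.9 = 76.33 F

76.33 F


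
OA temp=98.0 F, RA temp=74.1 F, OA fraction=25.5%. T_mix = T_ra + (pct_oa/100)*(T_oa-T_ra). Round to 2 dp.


T_mix = 74.1 + (25.5/100)*(98.0-74.1) = 80.19 F

80.19 F


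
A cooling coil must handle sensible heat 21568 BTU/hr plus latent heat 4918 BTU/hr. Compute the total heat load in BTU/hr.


Qt = 21568 + 4918 = 26486 BTU/hr

26486 BTU/hr


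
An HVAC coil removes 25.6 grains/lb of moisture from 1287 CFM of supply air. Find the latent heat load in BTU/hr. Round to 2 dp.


Q = 0.68 * 1287 * 25.6 = 22404.10 BTU/hr

22404.10 BTU/hr


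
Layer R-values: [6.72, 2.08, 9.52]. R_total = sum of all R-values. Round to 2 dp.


R_total = 6.72 + 2.08 + 9.52 = 18.32

18.32


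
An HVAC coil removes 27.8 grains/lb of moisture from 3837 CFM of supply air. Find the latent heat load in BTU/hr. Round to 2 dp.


Q = 0.68 * 3837 * 27.8 = 72534.65 BTU/hr

72534.65 BTU/hr


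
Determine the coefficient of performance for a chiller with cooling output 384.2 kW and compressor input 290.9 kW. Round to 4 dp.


COP = 384.2 / 290.9 = 1.3207

1.3207


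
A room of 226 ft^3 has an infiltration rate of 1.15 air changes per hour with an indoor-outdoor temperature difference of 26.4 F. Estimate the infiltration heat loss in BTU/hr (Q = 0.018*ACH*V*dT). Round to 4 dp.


Q = 0.018 * 1.15 * 226 * 26.4 = 123.5045 BTU/hr

123.5045 BTU/hr


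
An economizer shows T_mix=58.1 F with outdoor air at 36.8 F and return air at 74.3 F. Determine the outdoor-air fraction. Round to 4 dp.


frac = (58.1 - 74.3) / (36.8 - 74.3) = 0.4320

0.4320


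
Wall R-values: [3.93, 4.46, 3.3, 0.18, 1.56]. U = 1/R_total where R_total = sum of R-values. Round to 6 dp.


R_total = 3.93 + 4.46 + 3.3 + 0.18 + 1.56 = 13.43
U = 1/13.43 = 0.074460

0.074460


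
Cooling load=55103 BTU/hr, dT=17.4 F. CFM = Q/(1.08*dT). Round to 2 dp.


CFM = 55103 / (1.08 * 17.4) = 2932.26

2932.26 CFM


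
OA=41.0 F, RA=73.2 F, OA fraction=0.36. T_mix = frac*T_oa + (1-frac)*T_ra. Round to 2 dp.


T_mix = 0.36*41.0 + 0.64*73.2 = 61.61 F

61.61 F


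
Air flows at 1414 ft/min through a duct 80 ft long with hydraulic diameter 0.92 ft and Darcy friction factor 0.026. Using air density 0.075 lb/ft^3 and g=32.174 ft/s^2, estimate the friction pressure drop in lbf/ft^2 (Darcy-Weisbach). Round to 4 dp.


v_fps = 1414/60 = 23.5667 ft/s
dp = 0.026*(80/0.92)*0.075*23.5667^2/(2*32.174) = 1.4635 lbf/ft^2

1.4635 lbf/ft^2


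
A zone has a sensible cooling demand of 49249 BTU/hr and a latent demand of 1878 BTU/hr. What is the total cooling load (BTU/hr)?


Qt = 49249 + 1878 = 51127 BTU/hr

51127 BTU/hr


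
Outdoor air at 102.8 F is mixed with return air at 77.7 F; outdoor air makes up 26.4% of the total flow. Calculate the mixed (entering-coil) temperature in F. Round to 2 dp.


T_mix = 77.7 + (26.4/100)*(102.8-77.7) = 84.33 F

84.33 F


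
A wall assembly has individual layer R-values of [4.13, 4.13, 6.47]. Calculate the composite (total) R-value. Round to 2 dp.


R_total = 4.13 + 4.13 + 6.47 = 14.73

14.73


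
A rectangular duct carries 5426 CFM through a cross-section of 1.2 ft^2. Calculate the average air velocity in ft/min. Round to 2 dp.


V = 5426 / 1.2 = 4521.67 ft/min

4521.67 ft/min


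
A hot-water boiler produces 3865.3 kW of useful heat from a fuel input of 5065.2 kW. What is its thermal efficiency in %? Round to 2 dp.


eta = (3865.3/5065.2)*100 = 76.31 %

76.31 %


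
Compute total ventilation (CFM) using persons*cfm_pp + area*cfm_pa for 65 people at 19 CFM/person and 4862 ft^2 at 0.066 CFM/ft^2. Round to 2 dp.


Total = 65*19 + 4862*0.066 = 1555.89 CFM

1555.89 CFM


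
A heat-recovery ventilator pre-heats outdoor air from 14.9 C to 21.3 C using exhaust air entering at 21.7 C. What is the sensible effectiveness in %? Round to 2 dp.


eff = (21.3-14.9)/(21.7-14.9)*100 = 94.12 %

94.12 %


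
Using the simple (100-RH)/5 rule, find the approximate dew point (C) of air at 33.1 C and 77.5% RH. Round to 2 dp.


Td = 33.1 - (100-77.5)/5 = 28.60 C

28.60 C


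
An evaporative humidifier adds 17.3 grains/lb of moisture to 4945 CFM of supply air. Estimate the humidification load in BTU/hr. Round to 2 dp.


Q = 0.68 * 4945 * 17.3 = 58172.98 BTU/hr

58172.98 BTU/hr


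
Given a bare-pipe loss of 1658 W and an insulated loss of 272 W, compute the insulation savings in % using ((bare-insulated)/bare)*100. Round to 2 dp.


Savings = ((1658-272)/1658)*100 = 83.59 %

83.59 %


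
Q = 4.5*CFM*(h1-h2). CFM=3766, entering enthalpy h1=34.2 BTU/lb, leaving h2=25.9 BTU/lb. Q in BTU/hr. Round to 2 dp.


Q = 4.5 * 3766 * (34.2 - 25.9) = 140660.10 BTU/hr

140660.10 BTU/hr


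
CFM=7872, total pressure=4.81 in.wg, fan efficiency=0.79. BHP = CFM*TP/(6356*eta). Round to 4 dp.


BHP = 7872 * 4.81 / (6356 * 0.79) = 7.5408 hp

7.5408 hp


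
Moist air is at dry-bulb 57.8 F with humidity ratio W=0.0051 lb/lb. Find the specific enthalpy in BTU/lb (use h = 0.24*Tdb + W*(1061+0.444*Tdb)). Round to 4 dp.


h = 0.24*57.8 + 0.0051*(1061+0.444*57.8) = 19.4140 BTU/lb

19.4140 BTU/lb


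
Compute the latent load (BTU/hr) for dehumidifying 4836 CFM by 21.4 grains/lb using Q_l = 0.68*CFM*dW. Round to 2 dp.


Q = 0.68 * 4836 * 21.4 = 70373.47 BTU/hr

70373.47 BTU/hr


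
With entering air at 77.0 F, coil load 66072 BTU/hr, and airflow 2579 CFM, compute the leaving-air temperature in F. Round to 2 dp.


dT = 66072/(1.08*2579) = 23.7215
T_leave = 77.0 - 23.7215 = 53.28 F

53.28 F


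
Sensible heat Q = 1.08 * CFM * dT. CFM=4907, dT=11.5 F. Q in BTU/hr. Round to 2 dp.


Q = 1.08 * 4907 * 11.5 = 60944.94 BTU/hr

60944.94 BTU/hr


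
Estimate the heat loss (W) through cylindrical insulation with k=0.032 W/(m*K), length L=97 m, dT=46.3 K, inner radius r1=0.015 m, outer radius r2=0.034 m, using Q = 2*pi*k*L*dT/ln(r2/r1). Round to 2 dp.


Q = 2*pi*0.032*97*46.3/ln(0.034/0.015) = 1103.48 W

1103.48 W


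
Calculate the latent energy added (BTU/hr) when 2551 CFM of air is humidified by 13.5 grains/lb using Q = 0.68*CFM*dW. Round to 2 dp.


Q = 0.68 * 2551 * 13.5 = 23418.18 BTU/hr

23418.18 BTU/hr


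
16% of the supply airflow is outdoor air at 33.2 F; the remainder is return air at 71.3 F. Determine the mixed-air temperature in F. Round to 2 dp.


T_mix = 0.16*33.2 + 0.84*71.3 = 65.20 F

65.20 F


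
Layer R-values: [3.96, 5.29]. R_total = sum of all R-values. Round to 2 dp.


R_total = 3.96 + 5.29 = 9.25

9.25


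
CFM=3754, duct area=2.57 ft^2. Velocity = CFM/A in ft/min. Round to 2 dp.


V = 3754 / 2.57 = 1460.70 ft/min

1460.70 ft/min


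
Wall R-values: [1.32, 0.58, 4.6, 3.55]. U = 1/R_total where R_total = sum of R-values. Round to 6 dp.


R_total = 1.32 + 0.58 + 4.6 + 3.55 = 10.05
U = 1/10.05 = 0.099502

0.099502


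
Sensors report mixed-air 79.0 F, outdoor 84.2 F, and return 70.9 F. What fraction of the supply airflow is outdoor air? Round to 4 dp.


frac = (79.0 - 70.9) / (84.2 - 70.9) = 0.6090

0.6090


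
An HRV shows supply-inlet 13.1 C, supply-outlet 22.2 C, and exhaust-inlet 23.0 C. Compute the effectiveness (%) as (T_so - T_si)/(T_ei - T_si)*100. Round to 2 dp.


eff = (22.2-13.1)/(23.0-13.1)*100 = 91.92 %

91.92 %


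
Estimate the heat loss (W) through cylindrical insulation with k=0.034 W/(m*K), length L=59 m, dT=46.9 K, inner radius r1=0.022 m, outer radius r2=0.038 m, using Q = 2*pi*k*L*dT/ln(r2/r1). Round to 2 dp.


Q = 2*pi*0.034*59*46.9/ln(0.038/0.022) = 1081.58 W

1081.58 W


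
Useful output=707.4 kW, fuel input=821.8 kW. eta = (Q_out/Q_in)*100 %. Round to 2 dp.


eta = (707.4/821.8)*100 = 86.08 %

86.08 %


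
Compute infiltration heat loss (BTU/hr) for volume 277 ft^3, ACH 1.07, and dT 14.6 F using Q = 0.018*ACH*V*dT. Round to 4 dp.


Q = 0.018 * 1.07 * 277 * 14.6 = 77.8913 BTU/hr

77.8913 BTU/hr


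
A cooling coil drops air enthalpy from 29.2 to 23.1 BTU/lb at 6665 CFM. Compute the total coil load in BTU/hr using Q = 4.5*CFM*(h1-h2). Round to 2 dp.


Q = 4.5 * 6665 * (29.2 - 23.1) = 182954.25 BTU/hr

182954.25 BTU/hr


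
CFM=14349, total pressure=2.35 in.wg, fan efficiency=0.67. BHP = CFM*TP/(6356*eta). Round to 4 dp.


BHP = 14349 * 2.35 / (6356 * 0.67) = 7.9183 hp

7.9183 hp


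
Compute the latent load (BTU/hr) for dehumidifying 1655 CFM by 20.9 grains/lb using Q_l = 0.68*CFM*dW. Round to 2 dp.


Q = 0.68 * 1655 * 20.9 = 23520.86 BTU/hr

23520.86 BTU/hr


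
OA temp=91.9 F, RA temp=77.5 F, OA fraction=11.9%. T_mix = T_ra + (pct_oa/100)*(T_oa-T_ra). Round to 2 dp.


T_mix = 77.5 + (11.9/100)*(91.9-77.5) = 79.21 F

79.21 F


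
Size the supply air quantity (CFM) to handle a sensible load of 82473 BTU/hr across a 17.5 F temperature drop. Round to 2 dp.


CFM = 82473 / (1.08 * 17.5) = 4363.65

4363.65 CFM


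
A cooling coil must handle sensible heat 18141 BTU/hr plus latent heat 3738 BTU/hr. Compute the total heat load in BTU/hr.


Qt = 18141 + 3738 = 21879 BTU/hr

21879 BTU/hr


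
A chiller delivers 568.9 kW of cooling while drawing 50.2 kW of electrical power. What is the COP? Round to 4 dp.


COP = 568.9 / 50.2 = 11.3327

11.3327


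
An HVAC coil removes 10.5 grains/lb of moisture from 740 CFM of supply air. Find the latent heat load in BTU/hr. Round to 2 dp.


Q = 0.68 * 740 * 10.5 = 5283.60 BTU/hr

5283.60 BTU/hr


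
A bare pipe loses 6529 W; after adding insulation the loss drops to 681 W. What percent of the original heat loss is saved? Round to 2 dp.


Savings = ((6529-681)/6529)*100 = 89.57 %

89.57 %


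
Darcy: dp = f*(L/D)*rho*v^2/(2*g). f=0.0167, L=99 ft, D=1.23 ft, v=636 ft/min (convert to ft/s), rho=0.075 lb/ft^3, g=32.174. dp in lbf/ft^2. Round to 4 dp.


v_fps = 636/60 = 10.6 ft/s
dp = 0.0167*(99/1.23)*0.075*10.6^2/(2*32.174) = 0.1760 lbf/ft^2

0.1760 lbf/ft^2


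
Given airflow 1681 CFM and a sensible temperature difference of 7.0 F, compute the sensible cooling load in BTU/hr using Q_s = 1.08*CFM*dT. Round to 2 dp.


Q = 1.08 * 1681 * 7.0 = 12708.36 BTU/hr

12708.36 BTU/hr


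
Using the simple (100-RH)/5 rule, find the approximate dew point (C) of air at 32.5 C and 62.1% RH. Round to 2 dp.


Td = 32.5 - (100-62.1)/5 = 24.92 C

24.92 C


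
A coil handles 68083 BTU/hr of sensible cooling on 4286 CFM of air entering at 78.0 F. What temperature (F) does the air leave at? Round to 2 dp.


dT = 68083/(1.08*4286) = 14.7083
T_leave = 78.0 - 14.7083 = 63.29 F

63.29 F


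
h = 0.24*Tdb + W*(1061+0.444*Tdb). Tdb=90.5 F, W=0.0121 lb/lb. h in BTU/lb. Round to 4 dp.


h = 0.24*90.5 + 0.0121*(1061+0.444*90.5) = 35.0443 BTU/lb

35.0443 BTU/lb


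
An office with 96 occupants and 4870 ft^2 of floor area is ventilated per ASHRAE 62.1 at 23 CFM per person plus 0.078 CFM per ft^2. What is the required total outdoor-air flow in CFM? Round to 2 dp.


Total = 96*23 + 4870*0.078 = 2587.86 CFM

2587.86 CFM


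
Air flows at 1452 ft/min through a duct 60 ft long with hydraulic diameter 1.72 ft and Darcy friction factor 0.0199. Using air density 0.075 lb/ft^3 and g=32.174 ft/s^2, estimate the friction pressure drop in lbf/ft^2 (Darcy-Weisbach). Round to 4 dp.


v_fps = 1452/60 = 24.2 ft/s
dp = 0.0199*(60/1.72)*0.075*24.2^2/(2*32.174) = 0.4738 lbf/ft^2

0.4738 lbf/ft^2


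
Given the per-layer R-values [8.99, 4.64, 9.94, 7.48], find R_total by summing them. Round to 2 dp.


R_total = 8.99 + 4.64 + 9.94 + 7.48 = 31.05

31.05


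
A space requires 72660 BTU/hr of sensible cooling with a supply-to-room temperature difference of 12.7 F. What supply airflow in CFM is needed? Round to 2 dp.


CFM = 72660 / (1.08 * 12.7) = 5297.46

5297.46 CFM


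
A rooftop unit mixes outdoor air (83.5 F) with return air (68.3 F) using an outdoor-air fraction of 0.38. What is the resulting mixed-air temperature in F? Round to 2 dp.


T_mix = 0.38*83.5 + 0.62*68.3 = 74.08 F

74.08 F


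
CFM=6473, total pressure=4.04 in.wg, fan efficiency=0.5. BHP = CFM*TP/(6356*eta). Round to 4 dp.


BHP = 6473 * 4.04 / (6356 * 0.5) = 8.2287 hp

8.2287 hp


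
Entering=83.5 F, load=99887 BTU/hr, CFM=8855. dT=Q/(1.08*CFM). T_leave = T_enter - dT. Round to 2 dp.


dT = 99887/(1.08*8855) = 10.4447
T_leave = 83.5 - 10.4447 = 73.06 F

73.06 F


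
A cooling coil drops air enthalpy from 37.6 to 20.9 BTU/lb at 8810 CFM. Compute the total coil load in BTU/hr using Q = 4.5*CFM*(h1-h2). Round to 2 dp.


Q = 4.5 * 8810 * (37.6 - 20.9) = 662071.50 BTU/hr

662071.50 BTU/hr


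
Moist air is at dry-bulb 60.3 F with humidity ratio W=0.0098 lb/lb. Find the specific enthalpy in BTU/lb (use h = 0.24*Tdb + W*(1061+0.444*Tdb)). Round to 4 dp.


h = 0.24*60.3 + 0.0098*(1061+0.444*60.3) = 25.1322 BTU/lb

25.1322 BTU/lb


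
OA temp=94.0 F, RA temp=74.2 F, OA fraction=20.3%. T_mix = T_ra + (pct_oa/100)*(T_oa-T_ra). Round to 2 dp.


T_mix = 74.2 + (20.3/100)*(94.0-74.2) = 78.22 F

78.22 F


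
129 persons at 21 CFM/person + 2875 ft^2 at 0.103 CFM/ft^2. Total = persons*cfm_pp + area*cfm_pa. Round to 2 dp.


Total = 129*21 + 2875*0.103 = 3005.13 CFM

3005.13 CFM


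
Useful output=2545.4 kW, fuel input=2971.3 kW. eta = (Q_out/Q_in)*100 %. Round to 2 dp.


eta = (2545.4/2971.3)*100 = 85.67 %

85.67 %


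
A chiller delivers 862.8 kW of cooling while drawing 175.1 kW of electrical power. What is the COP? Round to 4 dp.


COP = 862.8 / 175.1 = 4.9275

4.9275


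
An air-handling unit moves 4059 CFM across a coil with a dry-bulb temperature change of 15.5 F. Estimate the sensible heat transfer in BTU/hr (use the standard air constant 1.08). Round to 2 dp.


Q = 1.08 * 4059 * 15.5 = 67947.66 BTU/hr

67947.66 BTU/hr


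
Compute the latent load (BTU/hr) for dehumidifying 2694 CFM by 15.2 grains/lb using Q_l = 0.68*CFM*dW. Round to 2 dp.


Q = 0.68 * 2694 * 15.2 = 27845.18 BTU/hr

27845.18 BTU/hr


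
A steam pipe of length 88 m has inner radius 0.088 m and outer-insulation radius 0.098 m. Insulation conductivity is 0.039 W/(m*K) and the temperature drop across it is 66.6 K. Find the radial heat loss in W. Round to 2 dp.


Q = 2*pi*0.039*88*66.6/ln(0.098/0.088) = 13343.36 W

13343.36 W


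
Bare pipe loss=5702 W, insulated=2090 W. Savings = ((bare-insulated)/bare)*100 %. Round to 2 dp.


Savings = ((5702-2090)/5702)*100 = 63.35 %

63.35 %


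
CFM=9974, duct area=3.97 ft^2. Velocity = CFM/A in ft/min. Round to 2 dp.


V = 9974 / 3.97 = 2512.34 ft/min

2512.34 ft/min


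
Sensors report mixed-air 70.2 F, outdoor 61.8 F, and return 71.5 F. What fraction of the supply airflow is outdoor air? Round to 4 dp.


frac = (70.2 - 71.5) / (61.8 - 71.5) = 0.1340

0.1340


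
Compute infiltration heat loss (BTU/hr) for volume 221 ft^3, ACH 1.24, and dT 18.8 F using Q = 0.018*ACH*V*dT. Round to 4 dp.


Q = 0.018 * 1.24 * 221 * 18.8 = 92.7351 BTU/hr

92.7351 BTU/hr


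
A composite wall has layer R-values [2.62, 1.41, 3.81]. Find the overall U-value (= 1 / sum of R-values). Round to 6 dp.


R_total = 2.62 + 1.41 + 3.81 = 7.84
U = 1/7.84 = 0.127551

0.127551


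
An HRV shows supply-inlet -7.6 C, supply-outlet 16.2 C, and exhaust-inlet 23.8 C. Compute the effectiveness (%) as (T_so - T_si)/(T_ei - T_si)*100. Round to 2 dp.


eff = (16.2-(-7.6))/(23.8-(-7.6))*100 = 75.80 %

75.80 %


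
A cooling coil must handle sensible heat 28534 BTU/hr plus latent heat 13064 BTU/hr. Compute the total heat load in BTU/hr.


Qt = 28534 + 13064 = 41598 BTU/hr

41598 BTU/hr


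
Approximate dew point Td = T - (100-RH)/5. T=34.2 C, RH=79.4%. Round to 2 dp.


Td = 34.2 - (100-79.4)/5 = 30.08 C

30.08 C


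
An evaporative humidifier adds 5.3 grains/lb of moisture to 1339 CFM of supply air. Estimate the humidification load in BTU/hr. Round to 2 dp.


Q = 0.68 * 1339 * 5.3 = 4825.76 BTU/hr

4825.76 BTU/hr


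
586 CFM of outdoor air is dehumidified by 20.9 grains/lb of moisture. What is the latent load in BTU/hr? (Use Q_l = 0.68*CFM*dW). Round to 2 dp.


Q = 0.68 * 586 * 20.9 = 8328.23 BTU/hr

8328.23 BTU/hr


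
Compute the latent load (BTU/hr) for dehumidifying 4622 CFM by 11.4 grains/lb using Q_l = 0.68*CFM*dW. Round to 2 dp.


Q = 0.68 * 4622 * 11.4 = 35829.74 BTU/hr

35829.74 BTU/hr


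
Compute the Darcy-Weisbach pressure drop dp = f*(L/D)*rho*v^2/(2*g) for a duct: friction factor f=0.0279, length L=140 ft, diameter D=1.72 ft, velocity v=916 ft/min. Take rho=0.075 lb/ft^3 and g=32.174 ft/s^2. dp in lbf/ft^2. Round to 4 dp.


v_fps = 916/60 = 15.2667 ft/s
dp = 0.0279*(140/1.72)*0.075*15.2667^2/(2*32.174) = 0.6169 lbf/ft^2

0.6169 lbf/ft^2


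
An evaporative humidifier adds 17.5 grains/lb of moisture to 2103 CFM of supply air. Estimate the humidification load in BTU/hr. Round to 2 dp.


Q = 0.68 * 2103 * 17.5 = 25025.70 BTU/hr

25025.70 BTU/hr


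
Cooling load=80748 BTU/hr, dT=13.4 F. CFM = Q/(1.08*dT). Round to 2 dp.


CFM = 80748 / (1.08 * 13.4) = 5579.60

5579.60 CFM


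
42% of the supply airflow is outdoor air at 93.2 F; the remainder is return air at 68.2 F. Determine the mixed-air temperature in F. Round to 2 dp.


T_mix = 0.42*93.2 + 0.58*68.2 = 78.70 F

78.70 F


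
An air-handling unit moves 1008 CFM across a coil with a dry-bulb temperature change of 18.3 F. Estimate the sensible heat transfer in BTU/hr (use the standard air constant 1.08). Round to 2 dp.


Q = 1.08 * 1008 * 18.3 = 19922.11 BTU/hr

19922.11 BTU/hr


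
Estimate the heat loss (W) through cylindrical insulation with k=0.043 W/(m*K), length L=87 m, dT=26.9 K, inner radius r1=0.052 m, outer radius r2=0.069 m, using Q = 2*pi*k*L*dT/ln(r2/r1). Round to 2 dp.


Q = 2*pi*0.043*87*26.9/ln(0.069/0.052) = 2235.34 W

2235.34 W


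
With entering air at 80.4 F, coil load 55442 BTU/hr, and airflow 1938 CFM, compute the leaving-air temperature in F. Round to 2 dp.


dT = 55442/(1.08*1938) = 26.4887
T_leave = 80.4 - 26.4887 = 53.91 F

53.91 F


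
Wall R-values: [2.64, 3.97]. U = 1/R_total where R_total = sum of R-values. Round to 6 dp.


R_total = 2.64 + 3.97 = 6.61
U = 1/6.61 = 0.151286

0.151286


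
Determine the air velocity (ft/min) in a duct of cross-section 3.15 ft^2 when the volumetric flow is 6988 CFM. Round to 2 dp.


V = 6988 / 3.15 = 2218.41 ft/min

2218.41 ft/min
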